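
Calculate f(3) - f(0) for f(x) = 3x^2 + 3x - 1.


Net change = f(b) - f(a)
f(x) = 3x^2 + 3x - 1
Compute f(3):
f(3) = 3 * 3^2 + 3 * 3 - 1
= 27 + 9 - 1
= 35
Compute f(0):
f(0) = 3 * 0^2 + 3 * 0 - 1
= 0 + 0 - 1
= -1
Net change = 35 - (-1) = 36

36


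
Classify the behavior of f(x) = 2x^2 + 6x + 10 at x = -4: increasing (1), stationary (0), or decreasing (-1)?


Compute f'(x) to determine behavior:
f'(x) = 4x + 6
f'(-4) = 4 * (-4) + 6
= -16 + 6
= -10
Since f'(-4) < 0, the function is decreasing (-1)

-1


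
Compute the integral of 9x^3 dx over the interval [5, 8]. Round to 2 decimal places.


Find the antiderivative of 9x^3:
F(x) = 9/4 * x^4
Apply the Fundamental Theorem of Calculus:
F(8) - F(5)
= 9/4 * 8^4 - 9/4 * 5^4
= 9/4 * (4096 - 625)
= 9/4 * 3471
= 31239/4 = 7809.75

7809.75


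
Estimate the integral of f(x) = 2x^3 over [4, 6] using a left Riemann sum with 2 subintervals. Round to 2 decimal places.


Left Riemann sum uses left endpoints of each subinterval.
Interval: [4, 6], n = 2
dx = (6 - 4) / 2 = 1
Left endpoints: [4, 5]
f values: [128, 250]
Sum = dx * (sum of f values)
= 1 * 378
= 378 = 378.00

378.00


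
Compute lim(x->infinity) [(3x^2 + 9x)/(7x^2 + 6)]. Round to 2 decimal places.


For limits at infinity with equal-degree polynomials,
we compare leading coefficients.
Numerator leading term: 3x^2
Denominator leading term: 7x^2
Divide both by x^2:
lim = (3 + 9/x) / (7 + 6/x^2)
As x -> infinity, the 1/x and 1/x^2 terms vanish:
= 3/7 ≈ 0.43

0.43


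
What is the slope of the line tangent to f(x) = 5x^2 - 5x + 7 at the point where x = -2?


The slope of the tangent line equals f'(x) at the point.
f(x) = 5x^2 - 5x + 7
f'(x) = 10x - 5
At x = -2:
f'(-2) = 10 * (-2) - 5
= -20 - 5
= -25

-25


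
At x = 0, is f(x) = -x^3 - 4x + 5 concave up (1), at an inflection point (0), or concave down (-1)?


Concavity is determined by the sign of f''(x).
f(x) = -x^3 - 4x + 5
f'(x) = -3x^2 - 4
f''(x) = -6x
f''(0) = -6 * 0 + 0
= 0 + 0
= 0
f''(0) = 0, and f''(x) is linear with nonzero slope -6, so f'' changes sign at x = 0. Hence the function is at an inflection point (0)

0


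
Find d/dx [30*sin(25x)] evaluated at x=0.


Apply the chain rule to differentiate 30*sin(25x):
d/dx [30*sin(25x)]
= 30 * cos(25x) * d/dx(25x)
= 30 * 25 * cos(25x)
= 750 * cos(25x)
Evaluate at x = 0:
= 750 * cos(0)
= 750 * 1
= 750

750


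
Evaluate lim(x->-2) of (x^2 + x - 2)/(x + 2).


Direct substitution gives 0/0, so we factor the numerator.
Factor: (x^2 + x - 2) = (x + 2)(x - 1)
Cancel the common factor (x + 2):
(x^2 + x - 2)/(x + 2) = (x - 1)
Now substitute x = -2:
= (-2) - (1) = -3

-3


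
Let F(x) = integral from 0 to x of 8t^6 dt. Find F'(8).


By the Fundamental Theorem of Calculus (Part 1):
If F(x) = integral from 0 to x of f(t) dt, then F'(x) = f(x)
Here f(t) = 8t^6
So F'(x) = 8x^6
Evaluate at x = 8:
F'(8) = 8 * 8^6
= 8 * 262144
= 2097152

2097152


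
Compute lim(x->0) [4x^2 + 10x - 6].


Since polynomials are continuous, we use direct substitution.
lim(x->0) of 4x^2 + 10x - 6
= 4 * 0^2 + 10 * 0 - 6
= 0 + 0 - 6
= -6

-6


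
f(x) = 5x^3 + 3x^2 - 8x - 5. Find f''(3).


First derivative:
f'(x) = 15x^2 + 6x - 8
Second derivative:
f''(x) = 30x + 6
Substitute x = 3:
f''(3) = 30 * 3 + 6
= 90 + 6
= 96

96


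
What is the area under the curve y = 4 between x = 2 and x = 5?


The area under a constant function y = 4 is a rectangle.
Width = 5 - 2 = 3
Height = 4
Area = width * height
= 3 * 4
= 12

12


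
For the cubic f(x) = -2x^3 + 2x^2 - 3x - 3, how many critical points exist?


Find where f'(x) = 0:
f(x) = -2x^3 + 2x^2 - 3x - 3
f'(x) = -6x^2 + 4x - 3
This is a quadratic in x. Use the discriminant to count real roots.
Discriminant = (4)^2 - 4 * (-6) * (-3)
= 16 - 72
= -56
Since discriminant < 0, f'(x) = 0 has no real solutions.
Number of critical points: 0

0


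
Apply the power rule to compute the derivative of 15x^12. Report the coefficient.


We apply the power rule: d/dx [ax^n] = a*n * x^(n-1)
d/dx [15x^12]
= 15 * 12 * x^(12-1)
= 180x^11
The coefficient is 180

180


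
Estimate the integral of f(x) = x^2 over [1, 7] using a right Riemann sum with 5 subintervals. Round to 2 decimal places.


Right Riemann sum uses right endpoints of each subinterval.
Interval: [1, 7], n = 5
dx = (7 - 1) / 5 = 6/5
Right endpoints: [11/5, 17/5, 23/5, 29/5, 7]
f values: [121/25, 289/25, 529/25, 841/25, 49]
Sum = dx * (sum of f values)
= 6/5 * 601/5
= 3606/25 = 144.24

144.24


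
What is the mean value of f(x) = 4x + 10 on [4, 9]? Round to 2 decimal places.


Average value = 1/(b-a) * integral from a to b of f(x) dx
First compute the integral of 4x + 10:
F(x) = 2x^2 + 10x
F(9) = 2 * 81 + 10 * 9 = 252
F(4) = 2 * 16 + 10 * 4 = 72
Integral = 252 - 72 = 180
Average = 180 / (9 - 4) = 180 / 5
= 36 = 36.00

36.00


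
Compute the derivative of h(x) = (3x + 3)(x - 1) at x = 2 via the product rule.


Let u(x) = 3x + 3 and v(x) = x - 1
u'(x) = 3
v'(x) = 1
Product rule: h'(x) = u'(x)*v(x) + u(x)*v'(x)
= 3 * (x - 1) + (3x + 3) * 1
At x = 2:
u(2) = 3 * 2 + 3 = 9
v(2) = 1 * 2 - 1 = 1
h'(2) = 3 * 1 + 9 * 1
= 3 + 9
= 12

12


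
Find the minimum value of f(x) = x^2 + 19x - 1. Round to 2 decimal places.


For a quadratic f(x) = ax^2 + bx + c with a > 0, the minimum is at the vertex.
Vertex x-coordinate: x = -b/(2a)
x = -(19) / (2 * 1)
x = -19/2
Substitute back to find the minimum value:
f(-19/2) = 1 * (-19/2)^2 + 19 * (-19/2) - 1
= 361/4 - 361/2 - 1
= -365/4 = -91.25

-91.25


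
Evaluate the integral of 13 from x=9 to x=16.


The integral of a constant k over [a, b] equals k * (b - a).
integral from 9 to 16 of 13 dx
= 13 * (16 - 9)
= 13 * 7
= 91

91


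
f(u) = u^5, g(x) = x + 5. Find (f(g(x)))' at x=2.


Using the chain rule: (f(g(x)))' = f'(g(x)) * g'(x)
First, find g(2):
g(2) = 1 * 2 + 5 = 7
Next, f'(u) = 5u^4
And g'(x) = 1
So f'(g(2)) * g'(2)
= 5 * 7^4 * 1
= 5 * 2401 * 1
= 12005

12005


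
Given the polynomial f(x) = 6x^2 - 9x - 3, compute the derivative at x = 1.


Differentiate term by term using power and sum rules:
f(x) = 6x^2 - 9x - 3
f'(x) = 12x - 9
Substitute x = 1:
f'(1) = 12 * 1 - 9
= 12 - 9
= 3

3


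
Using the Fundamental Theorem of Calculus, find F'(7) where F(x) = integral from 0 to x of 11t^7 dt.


By the Fundamental Theorem of Calculus (Part 1):
If F(x) = integral from 0 to x of f(t) dt, then F'(x) = f(x)
Here f(t) = 11t^7
So F'(x) = 11x^7
Evaluate at x = 7:
F'(7) = 11 * 7^7
= 11 * 823543
= 9058973

9058973


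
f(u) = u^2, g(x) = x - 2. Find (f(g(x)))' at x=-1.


Using the chain rule: (f(g(x)))' = f'(g(x)) * g'(x)
First, find g(-1):
g(-1) = 1 * (-1) - 2 = -3
Next, f'(u) = 2u
And g'(x) = 1
So f'(g(-1)) * g'(-1)
= 2 * (-3) * 1
= -6

-6


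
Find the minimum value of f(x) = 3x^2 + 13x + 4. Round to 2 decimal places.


For a quadratic f(x) = ax^2 + bx + c with a > 0, the minimum is at the vertex.
Vertex x-coordinate: x = -b/(2a)
x = -(13) / (2 * 3)
x = -13/6
Substitute back to find the minimum value:
f(-13/6) = 3 * (-13/6)^2 + 13 * (-13/6) + 4
= 169/12 - 169/6 + 4
= -121/12 ≈ -10.08

-10.08


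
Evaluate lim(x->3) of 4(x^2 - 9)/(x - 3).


Direct substitution gives 0/0, so we factor the numerator.
Factor: 4(x^2 - 9) = 4 * (x - 3)(x + 3)
Cancel the common factor (x - 3):
4(x^2 - 9)/(x - 3) = 4 * (x + 3)
Now substitute x = 3:
= 4 * (3 + 3) = 24

24


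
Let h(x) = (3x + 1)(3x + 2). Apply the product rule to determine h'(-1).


Let u(x) = 3x + 1 and v(x) = 3x + 2
u'(x) = 3
v'(x) = 3
Product rule: h'(x) = u'(x)*v(x) + u(x)*v'(x)
= 3 * (3x + 2) + (3x + 1) * 3
At x = -1:
u(-1) = 3 * (-1) + 1 = -2
v(-1) = 3 * (-1) + 2 = -1
h'(-1) = 3 * (-1) + (-2) * 3
= -3 - 6
= -9

-9


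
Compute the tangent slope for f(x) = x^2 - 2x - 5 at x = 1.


The slope of the tangent line equals f'(x) at the point.
f(x) = x^2 - 2x - 5
f'(x) = 2x - 2
At x = 1:
f'(1) = 2 * 1 - 2
= 2 - 2
= 0

0


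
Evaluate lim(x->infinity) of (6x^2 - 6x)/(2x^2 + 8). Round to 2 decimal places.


For limits at infinity with equal-degree polynomials,
we compare leading coefficients.
Numerator leading term: 6x^2
Denominator leading term: 2x^2
Divide both by x^2:
lim = (6 - 6/x) / (2 + 8/x^2)
As x -> infinity, the 1/x and 1/x^2 terms vanish:
= 6/2 = 3 = 3.00

3.00


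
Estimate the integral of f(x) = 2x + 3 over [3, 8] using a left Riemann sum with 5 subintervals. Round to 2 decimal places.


Left Riemann sum uses left endpoints of each subinterval.
Interval: [3, 8], n = 5
dx = (8 - 3) / 5 = 1
Left endpoints: [3, 4, 5, 6, 7]
f values: [9, 11, 13, 15, 17]
Sum = dx * (sum of f values)
= 1 * 65
= 65 = 65.00

65.00


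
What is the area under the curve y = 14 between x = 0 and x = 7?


The area under a constant function y = 14 is a rectangle.
Width = 7 - 0 = 7
Height = 14
Area = width * height
= 7 * 14
= 98

98


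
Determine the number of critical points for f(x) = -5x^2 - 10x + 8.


Find where f'(x) = 0:
f'(x) = -10x - 10
Set f'(x) = 0:
-10x - 10 = 0
x = 10 / (-10) = -1
This is a linear equation in x, so there is exactly one solution.
Number of critical points: 1

1


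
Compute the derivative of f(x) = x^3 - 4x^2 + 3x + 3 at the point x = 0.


Differentiate f(x) = x^3 - 4x^2 + 3x + 3 term by term:
f'(x) = 3x^2 - 8x + 3
Substitute x = 0:
f'(0) = 3 * 0^2 - 8 * 0 + 3
= 0 + 0 + 3
= 3

3


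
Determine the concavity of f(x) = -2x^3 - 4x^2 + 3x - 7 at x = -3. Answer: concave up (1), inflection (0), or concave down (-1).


Concavity is determined by the sign of f''(x).
f(x) = -2x^3 - 4x^2 + 3x - 7
f'(x) = -6x^2 - 8x + 3
f''(x) = -12x - 8
f''(-3) = -12 * (-3) - 8
= 36 - 8
= 28
Since f''(-3) > 0, the function is concave up (1)

1


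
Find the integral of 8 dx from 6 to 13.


The integral of a constant k over [a, b] equals k * (b - a).
integral from 6 to 13 of 8 dx
= 8 * (13 - 6)
= 8 * 7
= 56

56


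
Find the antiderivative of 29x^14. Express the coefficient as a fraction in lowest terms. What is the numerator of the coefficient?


Apply the power rule for integration:
integral of ax^n dx = a/(n+1) * x^(n+1) + C
integral of 29x^14 dx
= 29/15 * x^15 + C
The coefficient in lowest terms is 29/15, and its numerator is 29

29


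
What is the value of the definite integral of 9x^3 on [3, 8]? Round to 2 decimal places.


Find the antiderivative of 9x^3:
F(x) = 9/4 * x^4
Apply the Fundamental Theorem of Calculus:
F(8) - F(3)
= 9/4 * 8^4 - 9/4 * 3^4
= 9/4 * (4096 - 81)
= 9/4 * 4015
= 36135/4 = 9033.75

9033.75


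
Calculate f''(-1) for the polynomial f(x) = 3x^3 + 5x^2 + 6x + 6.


First derivative:
f'(x) = 9x^2 + 10x + 6
Second derivative:
f''(x) = 18x + 10
Substitute x = -1:
f''(-1) = 18 * (-1) + 10
= -18 + 10
= -8

-8


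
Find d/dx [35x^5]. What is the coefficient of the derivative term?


We apply the power rule: d/dx [ax^n] = a*n * x^(n-1)
d/dx [35x^5]
= 35 * 5 * x^(5-1)
= 175x^4
The coefficient is 175

175


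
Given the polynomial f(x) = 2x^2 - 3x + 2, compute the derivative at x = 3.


Differentiate term by term using power and sum rules:
f(x) = 2x^2 - 3x + 2
f'(x) = 4x - 3
Substitute x = 3:
f'(3) = 4 * 3 - 3
= 12 - 3
= 9

9


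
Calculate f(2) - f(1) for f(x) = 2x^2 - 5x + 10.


Net change = f(b) - f(a)
f(x) = 2x^2 - 5x + 10
Compute f(2):
f(2) = 2 * 2^2 - 5 * 2 + 10
= 8 - 10 + 10
= 8
Compute f(1):
f(1) = 2 * 1^2 - 5 * 1 + 10
= 2 - 5 + 10
= 7
Net change = 8 - 7 = 1

1


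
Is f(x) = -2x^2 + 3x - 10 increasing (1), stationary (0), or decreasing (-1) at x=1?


Compute f'(x) to determine behavior:
f'(x) = -4x + 3
f'(1) = -4 * 1 + 3
= -4 + 3
= -1
Since f'(1) < 0, the function is decreasing (-1)

-1


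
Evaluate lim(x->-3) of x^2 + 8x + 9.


Since polynomials are continuous, we use direct substitution.
lim(x->-3) of x^2 + 8x + 9
= 1 * (-3)^2 + 8 * (-3) + 9
= 9 - 24 + 9
= -6

-6


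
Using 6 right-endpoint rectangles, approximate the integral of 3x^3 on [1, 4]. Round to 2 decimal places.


Right Riemann sum uses right endpoints of each subinterval.
Interval: [1, 4], n = 6
dx = (4 - 1) / 6 = 1/2
Right endpoints: [3/2, 2, 5/2, 3, 7/2, 4]
f values: [81/8, 24, 375/8, 81, 1029/8, 192]
Sum = dx * (sum of f values)
= 1/2 * 3861/8
= 3861/16 ≈ 241.31

241.31


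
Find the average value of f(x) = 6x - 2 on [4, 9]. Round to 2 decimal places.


Average value = 1/(b-a) * integral from a to b of f(x) dx
First compute the integral of 6x - 2:
F(x) = 3x^2 - 2x
F(9) = 3 * 81 - 2 * 9 = 225
F(4) = 3 * 16 - 2 * 4 = 40
Integral = 225 - 40 = 185
Average = 185 / (9 - 4) = 185 / 5
= 37 = 37.00

37.00


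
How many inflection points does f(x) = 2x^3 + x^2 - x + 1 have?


Inflection points occur where f''(x) = 0 and concavity changes.
f(x) = 2x^3 + x^2 - x + 1
f'(x) = 6x^2 + 2x - 1
f''(x) = 12x + 2
Set f''(x) = 0:
12x + 2 = 0
x = -2 / 12 = -1/6
Since f''(x) is linear (degree 1), it changes sign at this point.
Therefore there is exactly 1 inflection point.

1


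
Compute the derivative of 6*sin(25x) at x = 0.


Apply the chain rule to differentiate 6*sin(25x):
d/dx [6*sin(25x)]
= 6 * cos(25x) * d/dx(25x)
= 6 * 25 * cos(25x)
= 150 * cos(25x)
Evaluate at x = 0:
= 150 * cos(0)
= 150 * 1
= 150

150


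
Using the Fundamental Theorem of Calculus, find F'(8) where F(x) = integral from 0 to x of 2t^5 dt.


By the Fundamental Theorem of Calculus (Part 1):
If F(x) = integral from 0 to x of f(t) dt, then F'(x) = f(x)
Here f(t) = 2t^5
So F'(x) = 2x^5
Evaluate at x = 8:
F'(8) = 2 * 8^5
= 2 * 32768
= 65536

65536


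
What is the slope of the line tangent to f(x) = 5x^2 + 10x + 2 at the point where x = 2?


The slope of the tangent line equals f'(x) at the point.
f(x) = 5x^2 + 10x + 2
f'(x) = 10x + 10
At x = 2:
f'(2) = 10 * 2 + 10
= 20 + 10
= 30

30


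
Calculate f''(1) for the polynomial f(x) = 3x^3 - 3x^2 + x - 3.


First derivative:
f'(x) = 9x^2 - 6x + 1
Second derivative:
f''(x) = 18x - 6
Substitute x = 1:
f''(1) = 18 * 1 - 6
= 18 - 6
= 12

12


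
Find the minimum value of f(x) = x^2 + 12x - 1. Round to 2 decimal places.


For a quadratic f(x) = ax^2 + bx + c with a > 0, the minimum is at the vertex.
Vertex x-coordinate: x = -b/(2a)
x = -(12) / (2 * 1)
x = -12/2 = -6
Substitute back to find the minimum value:
f(-6) = 1 * (-6)^2 + 12 * (-6) - 1
= 36 - 72 - 1
= -37 = -37.00

-37.00


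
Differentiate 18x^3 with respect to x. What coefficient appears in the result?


We apply the power rule: d/dx [ax^n] = a*n * x^(n-1)
d/dx [18x^3]
= 18 * 3 * x^(3-1)
= 54x^2
The coefficient is 54

54


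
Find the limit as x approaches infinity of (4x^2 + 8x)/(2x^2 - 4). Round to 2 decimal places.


For limits at infinity with equal-degree polynomials,
we compare leading coefficients.
Numerator leading term: 4x^2
Denominator leading term: 2x^2
Divide both by x^2:
lim = (4 + 8/x) / (2 - 4/x^2)
As x -> infinity, the 1/x and 1/x^2 terms vanish:
= 4/2 = 2 = 2.00

2.00


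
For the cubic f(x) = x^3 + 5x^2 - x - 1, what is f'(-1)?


Differentiate f(x) = x^3 + 5x^2 - x - 1 term by term:
f'(x) = 3x^2 + 10x - 1
Substitute x = -1:
f'(-1) = 3 * (-1)^2 + 10 * (-1) - 1
= 3 - 10 - 1
= -8

-8


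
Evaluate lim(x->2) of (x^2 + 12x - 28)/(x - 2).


Direct substitution gives 0/0, so we factor the numerator.
Factor: (x^2 + 12x - 28) = (x - 2)(x + 14)
Cancel the common factor (x - 2):
(x^2 + 12x - 28)/(x - 2) = (x + 14)
Now substitute x = 2:
= (2) - (-14) = 16

16


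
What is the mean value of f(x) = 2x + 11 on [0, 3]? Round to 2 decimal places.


Average value = 1/(b-a) * integral from a to b of f(x) dx
First compute the integral of 2x + 11:
F(x) = x^2 + 11x
F(3) = 1 * 9 + 11 * 3 = 42
F(0) = 1 * 0 + 11 * 0 = 0
Integral = 42 - 0 = 42
Average = 42 / (3 - 0) = 42 / 3
= 14 = 14.00

14.00


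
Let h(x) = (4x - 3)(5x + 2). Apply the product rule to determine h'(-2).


Let u(x) = 4x - 3 and v(x) = 5x + 2
u'(x) = 4
v'(x) = 5
Product rule: h'(x) = u'(x)*v(x) + u(x)*v'(x)
= 4 * (5x + 2) + (4x - 3) * 5
At x = -2:
u(-2) = 4 * (-2) - 3 = -11
v(-2) = 5 * (-2) + 2 = -8
h'(-2) = 4 * (-8) + (-11) * 5
= -32 - 55
= -87

-87


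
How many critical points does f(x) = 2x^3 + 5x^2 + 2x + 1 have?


Find where f'(x) = 0:
f(x) = 2x^3 + 5x^2 + 2x + 1
f'(x) = 6x^2 + 10x + 2
This is a quadratic in x. Use the discriminant to count real roots.
Discriminant = (10)^2 - 4 * 6 * 2
= 100 - 48
= 52
Since discriminant > 0, f'(x) = 0 has 2 real solutions.
Number of critical points: 2

2


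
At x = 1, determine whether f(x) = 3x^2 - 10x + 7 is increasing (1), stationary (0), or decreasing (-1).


Compute f'(x) to determine behavior:
f'(x) = 6x - 10
f'(1) = 6 * 1 - 10
= 6 - 10
= -4
Since f'(1) < 0, the function is decreasing (-1)

-1


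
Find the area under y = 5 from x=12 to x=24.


The area under a constant function y = 5 is a rectangle.
Width = 24 - 12 = 12
Height = 5
Area = width * height
= 12 * 5
= 60

60


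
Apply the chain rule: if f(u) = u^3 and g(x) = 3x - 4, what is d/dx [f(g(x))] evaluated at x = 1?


Using the chain rule: (f(g(x)))' = f'(g(x)) * g'(x)
First, find g(1):
g(1) = 3 * 1 - 4 = -1
Next, f'(u) = 3u^2
And g'(x) = 3
So f'(g(1)) * g'(1)
= 3 * (-1)^2 * 3
= 3 * 1 * 3
= 9

9


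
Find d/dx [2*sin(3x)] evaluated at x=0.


Apply the chain rule to differentiate 2*sin(3x):
d/dx [2*sin(3x)]
= 2 * cos(3x) * d/dx(3x)
= 2 * 3 * cos(3x)
= 6 * cos(3x)
Evaluate at x = 0:
= 6 * cos(0)
= 6 * 1
= 6

6


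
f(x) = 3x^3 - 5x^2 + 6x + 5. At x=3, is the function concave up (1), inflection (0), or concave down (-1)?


Concavity is determined by the sign of f''(x).
f(x) = 3x^3 - 5x^2 + 6x + 5
f'(x) = 9x^2 - 10x + 6
f''(x) = 18x - 10
f''(3) = 18 * 3 - 10
= 54 - 10
= 44
Since f''(3) > 0, the function is concave up (1)

1


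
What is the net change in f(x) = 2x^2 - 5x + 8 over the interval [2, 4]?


Net change = f(b) - f(a)
f(x) = 2x^2 - 5x + 8
Compute f(4):
f(4) = 2 * 4^2 - 5 * 4 + 8
= 32 - 20 + 8
= 20
Compute f(2):
f(2) = 2 * 2^2 - 5 * 2 + 8
= 8 - 10 + 8
= 6
Net change = 20 - 6 = 14

14


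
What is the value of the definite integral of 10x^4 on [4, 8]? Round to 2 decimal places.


Find the antiderivative of 10x^4:
F(x) = 10/5 * x^5
Apply the Fundamental Theorem of Calculus:
F(8) - F(4)
= 10/5 * 8^5 - 10/5 * 4^5
= 10/5 * (32768 - 1024)
= 10/5 * 31744
= 63488 = 63488.00

63488.00


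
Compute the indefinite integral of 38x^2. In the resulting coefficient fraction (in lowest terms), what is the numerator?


Apply the power rule for integration:
integral of ax^n dx = a/(n+1) * x^(n+1) + C
integral of 38x^2 dx
= 38/3 * x^3 + C
The coefficient in lowest terms is 38/3, and its numerator is 38

38


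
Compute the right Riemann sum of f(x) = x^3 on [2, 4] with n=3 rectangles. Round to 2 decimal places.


Right Riemann sum uses right endpoints of each subinterval.
Interval: [2, 4], n = 3
dx = (4 - 2) / 3 = 2/3
Right endpoints: [8/3, 10/3, 4]
f values: [512/27, 1000/27, 64]
Sum = dx * (sum of f values)
= 2/3 * 120
= 80 = 80.00

80.00


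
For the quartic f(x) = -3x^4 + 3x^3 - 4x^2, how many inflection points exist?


Inflection points occur where f''(x) = 0 and concavity changes.
f(x) = -3x^4 + 3x^3 - 4x^2
f'(x) = -12x^3 + 9x^2 - 8x
f''(x) = -36x^2 + 18x - 8
This is a quadratic in x. Use the discriminant to count real roots.
Discriminant = (18)^2 - 4 * (-36) * (-8)
= 324 - 1152
= -828
Since discriminant < 0, f''(x) = 0 has no real solutions.
Number of inflection points: 0

0


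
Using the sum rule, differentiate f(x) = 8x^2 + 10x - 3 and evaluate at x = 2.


Differentiate term by term using power and sum rules:
f(x) = 8x^2 + 10x - 3
f'(x) = 16x + 10
Substitute x = 2:
f'(2) = 16 * 2 + 10
= 32 + 10
= 42

42


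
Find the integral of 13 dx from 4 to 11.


The integral of a constant k over [a, b] equals k * (b - a).
integral from 4 to 11 of 13 dx
= 13 * (11 - 4)
= 13 * 7
= 91

91


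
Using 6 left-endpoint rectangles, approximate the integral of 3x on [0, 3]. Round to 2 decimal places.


Left Riemann sum uses left endpoints of each subinterval.
Interval: [0, 3], n = 6
dx = (3 - 0) / 6 = 1/2
Left endpoints: [0, 1/2, 1, 3/2, 2, 5/2]
f values: [0, 3/2, 3, 9/2, 6, 15/2]
Sum = dx * (sum of f values)
= 1/2 * 45/2
= 45/4 = 11.25

11.25


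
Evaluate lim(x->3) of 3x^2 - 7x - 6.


Since polynomials are continuous, we use direct substitution.
lim(x->3) of 3x^2 - 7x - 6
= 3 * 3^2 - 7 * 3 - 6
= 27 - 21 - 6
= 0

0


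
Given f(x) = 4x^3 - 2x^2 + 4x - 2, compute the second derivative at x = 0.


First derivative:
f'(x) = 12x^2 - 4x + 4
Second derivative:
f''(x) = 24x - 4
Substitute x = 0:
f''(0) = 24 * 0 - 4
= 0 - 4
= -4

-4


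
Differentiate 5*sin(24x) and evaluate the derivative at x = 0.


Apply the chain rule to differentiate 5*sin(24x):
d/dx [5*sin(24x)]
= 5 * cos(24x) * d/dx(24x)
= 5 * 24 * cos(24x)
= 120 * cos(24x)
Evaluate at x = 0:
= 120 * cos(0)
= 120 * 1
= 120

120


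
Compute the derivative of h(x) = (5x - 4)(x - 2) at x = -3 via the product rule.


Let u(x) = 5x - 4 and v(x) = x - 2
u'(x) = 5
v'(x) = 1
Product rule: h'(x) = u'(x)*v(x) + u(x)*v'(x)
= 5 * (x - 2) + (5x - 4) * 1
At x = -3:
u(-3) = 5 * (-3) - 4 = -19
v(-3) = 1 * (-3) - 2 = -5
h'(-3) = 5 * (-5) + (-19) * 1
= -25 - 19
= -44

-44


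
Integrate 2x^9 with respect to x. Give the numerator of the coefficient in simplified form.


Apply the power rule for integration:
integral of ax^n dx = a/(n+1) * x^(n+1) + C
integral of 2x^9 dx
= 2/10 * x^10 + C
= 1/5 * x^10 + C
The coefficient in lowest terms is 1/5, and its numerator is 1

1


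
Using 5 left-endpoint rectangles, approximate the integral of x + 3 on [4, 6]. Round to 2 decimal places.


Left Riemann sum uses left endpoints of each subinterval.
Interval: [4, 6], n = 5
dx = (6 - 4) / 5 = 2/5
Left endpoints: [4, 22/5, 24/5, 26/5, 28/5]
f values: [7, 37/5, 39/5, 41/5, 43/5]
Sum = dx * (sum of f values)
= 2/5 * 39
= 78/5 = 15.60

15.60


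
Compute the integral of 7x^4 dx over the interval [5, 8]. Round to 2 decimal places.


Find the antiderivative of 7x^4:
F(x) = 7/5 * x^5
Apply the Fundamental Theorem of Calculus:
F(8) - F(5)
= 7/5 * 8^5 - 7/5 * 5^5
= 7/5 * (32768 - 3125)
= 7/5 * 29643
= 207501/5 = 41500.20

41500.20


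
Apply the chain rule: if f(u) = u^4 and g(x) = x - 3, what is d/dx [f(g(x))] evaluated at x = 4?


Using the chain rule: (f(g(x)))' = f'(g(x)) * g'(x)
First, find g(4):
g(4) = 1 * 4 - 3 = 1
Next, f'(u) = 4u^3
And g'(x) = 1
So f'(g(4)) * g'(4)
= 4 * 1^3 * 1
= 4 * 1 * 1
= 4

4


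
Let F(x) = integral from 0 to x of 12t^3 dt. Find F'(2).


By the Fundamental Theorem of Calculus (Part 1):
If F(x) = integral from 0 to x of f(t) dt, then F'(x) = f(x)
Here f(t) = 12t^3
So F'(x) = 12x^3
Evaluate at x = 2:
F'(2) = 12 * 2^3
= 12 * 8
= 96

96


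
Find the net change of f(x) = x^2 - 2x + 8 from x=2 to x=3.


Net change = f(b) - f(a)
f(x) = x^2 - 2x + 8
Compute f(3):
f(3) = 1 * 3^2 - 2 * 3 + 8
= 9 - 6 + 8
= 11
Compute f(2):
f(2) = 1 * 2^2 - 2 * 2 + 8
= 4 - 4 + 8
= 8
Net change = 11 - 8 = 3

3


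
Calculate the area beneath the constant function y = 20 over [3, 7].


The area under a constant function y = 20 is a rectangle.
Width = 7 - 3 = 4
Height = 20
Area = width * height
= 4 * 20
= 80

80


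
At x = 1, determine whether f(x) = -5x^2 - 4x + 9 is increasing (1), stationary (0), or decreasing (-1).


Compute f'(x) to determine behavior:
f'(x) = -10x - 4
f'(1) = -10 * 1 - 4
= -10 - 4
= -14
Since f'(1) < 0, the function is decreasing (-1)

-1


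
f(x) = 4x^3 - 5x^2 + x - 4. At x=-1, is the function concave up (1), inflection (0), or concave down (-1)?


Concavity is determined by the sign of f''(x).
f(x) = 4x^3 - 5x^2 + x - 4
f'(x) = 12x^2 - 10x + 1
f''(x) = 24x - 10
f''(-1) = 24 * (-1) - 10
= -24 - 10
= -34
Since f''(-1) < 0, the function is concave down (-1)

-1


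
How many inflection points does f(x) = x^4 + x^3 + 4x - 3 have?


Inflection points occur where f''(x) = 0 and concavity changes.
f(x) = x^4 + x^3 + 4x - 3
f'(x) = 4x^3 + 3x^2 + 4
f''(x) = 12x^2 + 6x
This is a quadratic in x. Use the discriminant to count real roots.
Discriminant = (6)^2 - 4 * 12 * 0
= 36 - 0
= 36
Since discriminant > 0, f''(x) = 0 has 2 distinct real solutions.
A quadratic with two distinct real roots changes sign at each root, so concavity changes at both.
Number of inflection points: 2

2


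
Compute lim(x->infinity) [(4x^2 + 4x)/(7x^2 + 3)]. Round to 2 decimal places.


For limits at infinity with equal-degree polynomials,
we compare leading coefficients.
Numerator leading term: 4x^2
Denominator leading term: 7x^2
Divide both by x^2:
lim = (4 + 4/x) / (7 + 3/x^2)
As x -> infinity, the 1/x and 1/x^2 terms vanish:
= 4/7 ≈ 0.57

0.57


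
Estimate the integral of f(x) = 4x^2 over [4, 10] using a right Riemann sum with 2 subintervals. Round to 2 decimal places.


Right Riemann sum uses right endpoints of each subinterval.
Interval: [4, 10], n = 2
dx = (10 - 4) / 2 = 3
Right endpoints: [7, 10]
f values: [196, 400]
Sum = dx * (sum of f values)
= 3 * 596
= 1788 = 1788.00

1788.00


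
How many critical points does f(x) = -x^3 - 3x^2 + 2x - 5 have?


Find where f'(x) = 0:
f(x) = -x^3 - 3x^2 + 2x - 5
f'(x) = -3x^2 - 6x + 2
This is a quadratic in x. Use the discriminant to count real roots.
Discriminant = (-6)^2 - 4 * (-3) * 2
= 36 - (-24)
= 60
Since discriminant > 0, f'(x) = 0 has 2 real solutions.
Number of critical points: 2

2


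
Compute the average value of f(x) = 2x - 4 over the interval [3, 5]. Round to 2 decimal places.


Average value = 1/(b-a) * integral from a to b of f(x) dx
First compute the integral of 2x - 4:
F(x) = x^2 - 4x
F(5) = 1 * 25 - 4 * 5 = 5
F(3) = 1 * 9 - 4 * 3 = -3
Integral = 5 - (-3) = 8
Average = 8 / (5 - 3) = 8 / 2
= 4 = 4.00

4.00


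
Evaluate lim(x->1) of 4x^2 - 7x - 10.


Since polynomials are continuous, we use direct substitution.
lim(x->1) of 4x^2 - 7x - 10
= 4 * 1^2 - 7 * 1 - 10
= 4 - 7 - 10
= -13

-13


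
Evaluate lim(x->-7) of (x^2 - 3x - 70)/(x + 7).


Direct substitution gives 0/0, so we factor the numerator.
Factor: (x^2 - 3x - 70) = (x + 7)(x - 10)
Cancel the common factor (x + 7):
(x^2 - 3x - 70)/(x + 7) = (x - 10)
Now substitute x = -7:
= (-7) - (10) = -17

-17


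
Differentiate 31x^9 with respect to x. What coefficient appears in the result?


We apply the power rule: d/dx [ax^n] = a*n * x^(n-1)
d/dx [31x^9]
= 31 * 9 * x^(9-1)
= 279x^8
The coefficient is 279

279


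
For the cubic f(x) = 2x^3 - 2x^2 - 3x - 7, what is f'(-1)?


Differentiate f(x) = 2x^3 - 2x^2 - 3x - 7 term by term:
f'(x) = 6x^2 - 4x - 3
Substitute x = -1:
f'(-1) = 6 * (-1)^2 - 4 * (-1) - 3
= 6 + 4 - 3
= 7

7


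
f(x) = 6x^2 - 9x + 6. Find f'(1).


Differentiate term by term using power and sum rules:
f(x) = 6x^2 - 9x + 6
f'(x) = 12x - 9
Substitute x = 1:
f'(1) = 12 * 1 - 9
= 12 - 9
= 3

3


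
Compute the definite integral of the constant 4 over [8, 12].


The integral of a constant k over [a, b] equals k * (b - a).
integral from 8 to 12 of 4 dx
= 4 * (12 - 8)
= 4 * 4
= 16

16


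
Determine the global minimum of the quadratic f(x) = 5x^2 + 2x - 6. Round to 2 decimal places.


For a quadratic f(x) = ax^2 + bx + c with a > 0, the minimum is at the vertex.
Vertex x-coordinate: x = -b/(2a)
x = -(2) / (2 * 5)
x = -2/10 = -1/5
Substitute back to find the minimum value:
f(-1/5) = 5 * (-1/5)^2 + 2 * (-1/5) - 6
= 1/5 - 2/5 - 6
= -31/5 = -6.20

-6.20


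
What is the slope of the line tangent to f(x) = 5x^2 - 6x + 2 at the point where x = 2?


The slope of the tangent line equals f'(x) at the point.
f(x) = 5x^2 - 6x + 2
f'(x) = 10x - 6
At x = 2:
f'(2) = 10 * 2 - 6
= 20 - 6
= 14

14


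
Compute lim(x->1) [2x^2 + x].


Since polynomials are continuous, we use direct substitution.
lim(x->1) of 2x^2 + x
= 2 * 1^2 + 1 * 1 + 0
= 2 + 1 + 0
= 3

3


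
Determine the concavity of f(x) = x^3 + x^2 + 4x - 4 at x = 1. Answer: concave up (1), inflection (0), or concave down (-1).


Concavity is determined by the sign of f''(x).
f(x) = x^3 + x^2 + 4x - 4
f'(x) = 3x^2 + 2x + 4
f''(x) = 6x + 2
f''(1) = 6 * 1 + 2
= 6 + 2
= 8
Since f''(1) > 0, the function is concave up (1)

1


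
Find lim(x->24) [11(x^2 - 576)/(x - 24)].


Direct substitution gives 0/0, so we factor the numerator.
Factor: 11(x^2 - 576) = 11 * (x - 24)(x + 24)
Cancel the common factor (x - 24):
11(x^2 - 576)/(x - 24) = 11 * (x + 24)
Now substitute x = 24:
= 11 * (24 + 24) = 528

528


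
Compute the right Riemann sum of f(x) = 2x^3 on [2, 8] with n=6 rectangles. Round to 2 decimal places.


Right Riemann sum uses right endpoints of each subinterval.
Interval: [2, 8], n = 6
dx = (8 - 2) / 6 = 1
Right endpoints: [3, 4, 5, 6, 7, 8]
f values: [54, 128, 250, 432, 686, 1024]
Sum = dx * (sum of f values)
= 1 * 2574
= 2574 = 2574.00

2574.00


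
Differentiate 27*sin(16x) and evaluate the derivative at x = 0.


Apply the chain rule to differentiate 27*sin(16x):
d/dx [27*sin(16x)]
= 27 * cos(16x) * d/dx(16x)
= 27 * 16 * cos(16x)
= 432 * cos(16x)
Evaluate at x = 0:
= 432 * cos(0)
= 432 * 1
= 432

432


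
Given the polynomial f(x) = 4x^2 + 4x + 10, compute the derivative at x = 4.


Differentiate term by term using power and sum rules:
f(x) = 4x^2 + 4x + 10
f'(x) = 8x + 4
Substitute x = 4:
f'(4) = 8 * 4 + 4
= 32 + 4
= 36

36


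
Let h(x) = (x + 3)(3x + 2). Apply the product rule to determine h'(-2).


Let u(x) = x + 3 and v(x) = 3x + 2
u'(x) = 1
v'(x) = 3
Product rule: h'(x) = u'(x)*v(x) + u(x)*v'(x)
= 1 * (3x + 2) + (x + 3) * 3
At x = -2:
u(-2) = 1 * (-2) + 3 = 1
v(-2) = 3 * (-2) + 2 = -4
h'(-2) = 1 * (-4) + 1 * 3
= -4 + 3
= -1

-1


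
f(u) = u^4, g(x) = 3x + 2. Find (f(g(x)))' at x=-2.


Using the chain rule: (f(g(x)))' = f'(g(x)) * g'(x)
First, find g(-2):
g(-2) = 3 * (-2) + 2 = -4
Next, f'(u) = 4u^3
And g'(x) = 3
So f'(g(-2)) * g'(-2)
= 4 * (-4)^3 * 3
= 4 * (-64) * 3
= -768

-768


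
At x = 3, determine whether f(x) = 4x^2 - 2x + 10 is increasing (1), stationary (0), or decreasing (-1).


Compute f'(x) to determine behavior:
f'(x) = 8x - 2
f'(3) = 8 * 3 - 2
= 24 - 2
= 22
Since f'(3) > 0, the function is increasing (1)

1


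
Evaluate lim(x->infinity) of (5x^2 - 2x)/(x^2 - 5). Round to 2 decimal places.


For limits at infinity with equal-degree polynomials,
we compare leading coefficients.
Numerator leading term: 5x^2
Denominator leading term: x^2
Divide both by x^2:
lim = (5 - 2/x) / (1 - 5/x^2)
As x -> infinity, the 1/x and 1/x^2 terms vanish:
= 5/1 = 5 = 5.00

5.00


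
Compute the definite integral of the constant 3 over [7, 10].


The integral of a constant k over [a, b] equals k * (b - a).
integral from 7 to 10 of 3 dx
= 3 * (10 - 7)
= 3 * 3
= 9

9


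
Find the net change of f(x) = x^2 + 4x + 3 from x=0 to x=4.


Net change = f(b) - f(a)
f(x) = x^2 + 4x + 3
Compute f(4):
f(4) = 1 * 4^2 + 4 * 4 + 3
= 16 + 16 + 3
= 35
Compute f(0):
f(0) = 1 * 0^2 + 4 * 0 + 3
= 0 + 0 + 3
= 3
Net change = 35 - 3 = 32

32


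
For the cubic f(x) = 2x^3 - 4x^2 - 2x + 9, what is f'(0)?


Differentiate f(x) = 2x^3 - 4x^2 - 2x + 9 term by term:
f'(x) = 6x^2 - 8x - 2
Substitute x = 0:
f'(0) = 6 * 0^2 - 8 * 0 - 2
= 0 + 0 - 2
= -2

-2


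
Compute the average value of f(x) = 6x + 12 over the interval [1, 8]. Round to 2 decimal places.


Average value = 1/(b-a) * integral from a to b of f(x) dx
First compute the integral of 6x + 12:
F(x) = 3x^2 + 12x
F(8) = 3 * 64 + 12 * 8 = 288
F(1) = 3 * 1 + 12 * 1 = 15
Integral = 288 - 15 = 273
Average = 273 / (8 - 1) = 273 / 7
= 39 = 39.00

39.00


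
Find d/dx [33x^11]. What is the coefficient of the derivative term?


We apply the power rule: d/dx [ax^n] = a*n * x^(n-1)
d/dx [33x^11]
= 33 * 11 * x^(11-1)
= 363x^10
The coefficient is 363

363


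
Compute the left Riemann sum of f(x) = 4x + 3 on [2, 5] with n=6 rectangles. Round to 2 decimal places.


Left Riemann sum uses left endpoints of each subinterval.
Interval: [2, 5], n = 6
dx = (5 - 2) / 6 = 1/2
Left endpoints: [2, 5/2, 3, 7/2, 4, 9/2]
f values: [11, 13, 15, 17, 19, 21]
Sum = dx * (sum of f values)
= 1/2 * 96
= 48 = 48.00

48.00


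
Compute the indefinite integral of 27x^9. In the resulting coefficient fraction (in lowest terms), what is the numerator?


Apply the power rule for integration:
integral of ax^n dx = a/(n+1) * x^(n+1) + C
integral of 27x^9 dx
= 27/10 * x^10 + C
The coefficient in lowest terms is 27/10, and its numerator is 27

27


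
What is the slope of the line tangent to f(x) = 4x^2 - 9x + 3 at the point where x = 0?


The slope of the tangent line equals f'(x) at the point.
f(x) = 4x^2 - 9x + 3
f'(x) = 8x - 9
At x = 0:
f'(0) = 8 * 0 - 9
= 0 - 9
= -9

-9


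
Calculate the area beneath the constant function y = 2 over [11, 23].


The area under a constant function y = 2 is a rectangle.
Width = 23 - 11 = 12
Height = 2
Area = width * height
= 12 * 2
= 24

24


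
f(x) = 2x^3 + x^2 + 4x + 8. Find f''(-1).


First derivative:
f'(x) = 6x^2 + 2x + 4
Second derivative:
f''(x) = 12x + 2
Substitute x = -1:
f''(-1) = 12 * (-1) + 2
= -12 + 2
= -10

-10


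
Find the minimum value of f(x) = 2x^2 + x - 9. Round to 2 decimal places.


For a quadratic f(x) = ax^2 + bx + c with a > 0, the minimum is at the vertex.
Vertex x-coordinate: x = -b/(2a)
x = -(1) / (2 * 2)
x = -1/4
Substitute back to find the minimum value:
f(-1/4) = 2 * (-1/4)^2 + 1 * (-1/4) - 9
= 1/8 - 1/4 - 9
= -73/8 ≈ -9.13

-9.13


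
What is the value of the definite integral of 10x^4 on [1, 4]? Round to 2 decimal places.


Find the antiderivative of 10x^4:
F(x) = 10/5 * x^5
Apply the Fundamental Theorem of Calculus:
F(4) - F(1)
= 10/5 * 4^5 - 10/5 * 1^5
= 10/5 * (1024 - 1)
= 10/5 * 1023
= 2046 = 2046.00

2046.00


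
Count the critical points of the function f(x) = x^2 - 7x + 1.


Find where f'(x) = 0:
f'(x) = 2x - 7
Set f'(x) = 0:
2x - 7 = 0
x = 7 / 2 = 7/2
This is a linear equation in x, so there is exactly one solution.
Number of critical points: 1

1


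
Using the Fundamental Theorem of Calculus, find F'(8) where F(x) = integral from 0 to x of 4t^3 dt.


By the Fundamental Theorem of Calculus (Part 1):
If F(x) = integral from 0 to x of f(t) dt, then F'(x) = f(x)
Here f(t) = 4t^3
So F'(x) = 4x^3
Evaluate at x = 8:
F'(8) = 4 * 8^3
= 4 * 512
= 2048

2048


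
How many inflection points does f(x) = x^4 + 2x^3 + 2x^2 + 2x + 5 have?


Inflection points occur where f''(x) = 0 and concavity changes.
f(x) = x^4 + 2x^3 + 2x^2 + 2x + 5
f'(x) = 4x^3 + 6x^2 + 4x + 2
f''(x) = 12x^2 + 12x + 4
This is a quadratic in x. Use the discriminant to count real roots.
Discriminant = (12)^2 - 4 * 12 * 4
= 144 - 192
= -48
Since discriminant < 0, f''(x) = 0 has no real solutions.
Number of inflection points: 0

0


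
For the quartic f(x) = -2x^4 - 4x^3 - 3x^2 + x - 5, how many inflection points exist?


Inflection points occur where f''(x) = 0 and concavity changes.
f(x) = -2x^4 - 4x^3 - 3x^2 + x - 5
f'(x) = -8x^3 - 12x^2 - 6x + 1
f''(x) = -24x^2 - 24x - 6
This is a quadratic in x. Use the discriminant to count real roots.
Discriminant = (-24)^2 - 4 * (-24) * (-6)
= 576 - 576
= 0
Since discriminant = 0, f''(x) = 0 has a single repeated root.
At a repeated root the quadratic f''(x) touches zero but does not change sign, so concavity does not change.
Number of inflection points: 0

0


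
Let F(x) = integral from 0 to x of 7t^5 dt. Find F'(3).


By the Fundamental Theorem of Calculus (Part 1):
If F(x) = integral from 0 to x of f(t) dt, then F'(x) = f(x)
Here f(t) = 7t^5
So F'(x) = 7x^5
Evaluate at x = 3:
F'(3) = 7 * 3^5
= 7 * 243
= 1701

1701


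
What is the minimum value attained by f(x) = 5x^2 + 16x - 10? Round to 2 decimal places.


For a quadratic f(x) = ax^2 + bx + c with a > 0, the minimum is at the vertex.
Vertex x-coordinate: x = -b/(2a)
x = -(16) / (2 * 5)
x = -16/10 = -8/5
Substitute back to find the minimum value:
f(-8/5) = 5 * (-8/5)^2 + 16 * (-8/5) - 10
= 64/5 - 128/5 - 10
= -114/5 = -22.80

-22.80


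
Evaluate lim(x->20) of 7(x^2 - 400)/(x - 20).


Direct substitution gives 0/0, so we factor the numerator.
Factor: 7(x^2 - 400) = 7 * (x - 20)(x + 20)
Cancel the common factor (x - 20):
7(x^2 - 400)/(x - 20) = 7 * (x + 20)
Now substitute x = 20:
= 7 * (20 + 20) = 280

280


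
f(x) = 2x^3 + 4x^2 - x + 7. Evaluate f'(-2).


Differentiate f(x) = 2x^3 + 4x^2 - x + 7 term by term:
f'(x) = 6x^2 + 8x - 1
Substitute x = -2:
f'(-2) = 6 * (-2)^2 + 8 * (-2) - 1
= 24 - 16 - 1
= 7

7


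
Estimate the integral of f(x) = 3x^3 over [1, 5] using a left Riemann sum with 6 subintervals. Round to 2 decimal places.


Left Riemann sum uses left endpoints of each subinterval.
Interval: [1, 5], n = 6
dx = (5 - 1) / 6 = 2/3
Left endpoints: [1, 5/3, 7/3, 3, 11/3, 13/3]
f values: [3, 125/9, 343/9, 81, 1331/9, 2197/9]
Sum = dx * (sum of f values)
= 2/3 * 528
= 352 = 352.00

352.00


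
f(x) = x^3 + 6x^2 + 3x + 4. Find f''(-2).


First derivative:
f'(x) = 3x^2 + 12x + 3
Second derivative:
f''(x) = 6x + 12
Substitute x = -2:
f''(-2) = 6 * (-2) + 12
= -12 + 12
= 0

0


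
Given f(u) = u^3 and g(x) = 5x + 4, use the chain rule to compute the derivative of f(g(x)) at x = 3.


Using the chain rule: (f(g(x)))' = f'(g(x)) * g'(x)
First, find g(3):
g(3) = 5 * 3 + 4 = 19
Next, f'(u) = 3u^2
And g'(x) = 5
So f'(g(3)) * g'(3)
= 3 * 19^2 * 5
= 3 * 361 * 5
= 5415

5415


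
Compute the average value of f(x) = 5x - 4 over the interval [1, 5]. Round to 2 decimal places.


Average value = 1/(b-a) * integral from a to b of f(x) dx
First compute the integral of 5x - 4:
F(x) = (5/2)x^2 - 4x
F(5) = 5/2 * 25 - 4 * 5 = 85/2
F(1) = 5/2 * 1 - 4 * 1 = -3/2
Integral = 85/2 - (-3/2) = 44
Average = 44 / (5 - 1) = 44 / 4
= 11 = 11.00

11.00


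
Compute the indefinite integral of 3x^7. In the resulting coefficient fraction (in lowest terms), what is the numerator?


Apply the power rule for integration:
integral of ax^n dx = a/(n+1) * x^(n+1) + C
integral of 3x^7 dx
= 3/8 * x^8 + C
The coefficient in lowest terms is 3/8, and its numerator is 3

3


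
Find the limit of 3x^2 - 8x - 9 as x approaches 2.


Since polynomials are continuous, we use direct substitution.
lim(x->2) of 3x^2 - 8x - 9
= 3 * 2^2 - 8 * 2 - 9
= 12 - 16 - 9
= -13

-13


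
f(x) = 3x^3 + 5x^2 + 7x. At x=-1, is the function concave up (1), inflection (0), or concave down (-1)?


Concavity is determined by the sign of f''(x).
f(x) = 3x^3 + 5x^2 + 7x
f'(x) = 9x^2 + 10x + 7
f''(x) = 18x + 10
f''(-1) = 18 * (-1) + 10
= -18 + 10
= -8
Since f''(-1) < 0, the function is concave down (-1)

-1


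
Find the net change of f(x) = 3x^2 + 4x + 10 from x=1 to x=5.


Net change = f(b) - f(a)
f(x) = 3x^2 + 4x + 10
Compute f(5):
f(5) = 3 * 5^2 + 4 * 5 + 10
= 75 + 20 + 10
= 105
Compute f(1):
f(1) = 3 * 1^2 + 4 * 1 + 10
= 3 + 4 + 10
= 17
Net change = 105 - 17 = 88

88


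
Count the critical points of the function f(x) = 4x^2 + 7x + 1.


Find where f'(x) = 0:
f'(x) = 8x + 7
Set f'(x) = 0:
8x + 7 = 0
x = -7 / 8 = -7/8
This is a linear equation in x, so there is exactly one solution.
Number of critical points: 1

1


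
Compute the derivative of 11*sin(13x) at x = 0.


Apply the chain rule to differentiate 11*sin(13x):
d/dx [11*sin(13x)]
= 11 * cos(13x) * d/dx(13x)
= 11 * 13 * cos(13x)
= 143 * cos(13x)
Evaluate at x = 0:
= 143 * cos(0)
= 143 * 1
= 143

143


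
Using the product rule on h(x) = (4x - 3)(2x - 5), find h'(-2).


Let u(x) = 4x - 3 and v(x) = 2x - 5
u'(x) = 4
v'(x) = 2
Product rule: h'(x) = u'(x)*v(x) + u(x)*v'(x)
= 4 * (2x - 5) + (4x - 3) * 2
At x = -2:
u(-2) = 4 * (-2) - 3 = -11
v(-2) = 2 * (-2) - 5 = -9
h'(-2) = 4 * (-9) + (-11) * 2
= -36 - 22
= -58

-58


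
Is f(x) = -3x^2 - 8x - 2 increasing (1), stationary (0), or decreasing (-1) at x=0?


Compute f'(x) to determine behavior:
f'(x) = -6x - 8
f'(0) = -6 * 0 - 8
= 0 - 8
= -8
Since f'(0) < 0, the function is decreasing (-1)

-1


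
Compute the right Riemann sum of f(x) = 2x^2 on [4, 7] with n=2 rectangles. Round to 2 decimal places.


Right Riemann sum uses right endpoints of each subinterval.
Interval: [4, 7], n = 2
dx = (7 - 4) / 2 = 3/2
Right endpoints: [11/2, 7]
f values: [121/2, 98]
Sum = dx * (sum of f values)
= 3/2 * 317/2
= 951/4 = 237.75

237.75
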